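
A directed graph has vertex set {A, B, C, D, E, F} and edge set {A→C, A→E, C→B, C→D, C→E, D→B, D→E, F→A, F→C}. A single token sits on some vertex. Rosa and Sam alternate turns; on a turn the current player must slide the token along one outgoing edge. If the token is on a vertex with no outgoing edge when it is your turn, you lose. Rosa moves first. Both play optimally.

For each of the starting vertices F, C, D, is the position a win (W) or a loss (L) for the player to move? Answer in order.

Label each position W (a win for the player to move) or L (a loss). A position with no legal move is L; any other position is W exactly when some move reaches an L, and L when every move reaches a W.
Every edge goes from a vertex to one that appears earlier in the order B, E, D, C, A, F, so processing vertices in that order labels each vertex after all of its successors.
B: no outgoing edge → L
E: no outgoing edge → L
D: can move to E, which is L ⇒ W
C: can move to E, which is L ⇒ W
A: can move to E, which is L ⇒ W
F: moves to A(W), C(W); every one is W ⇒ L

F: L, C: W, D: W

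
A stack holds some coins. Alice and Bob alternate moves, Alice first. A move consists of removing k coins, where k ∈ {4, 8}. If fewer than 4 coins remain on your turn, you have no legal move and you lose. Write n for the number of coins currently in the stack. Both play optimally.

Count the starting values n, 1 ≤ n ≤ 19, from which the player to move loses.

7

Use the standard recursion: the mover loses at a terminal position; elsewhere, the mover wins exactly when some move hands the opponent an L position.
n=0: no move → L
n=1: no move → L
n=2: no move → L
n=3: no move → L
n=4: reaches L-position 0 → W
n=5: reaches L-position 1 → W
n=6: reaches L-position 2 → W
n=7: reaches L-position 3 → W
n=8: reaches L-position 0 → W
n=9: reaches L-position 1 → W
n=10: reaches L-position 2 → W
n=11: reaches L-position 3 → W
n=12: only reaches 8(W), 4(W), all W → L
n=13: only reaches 9(W), 5(W), all W → L
n=14: only reaches 10(W), 6(W), all W → L
n=15: only reaches 11(W), 7(W), all W → L
n=16: reaches L-position 12 → W
n=17: reaches L-position 13 → W
n=18: reaches L-position 14 → W
n=19: reaches L-position 15 → W
L entries with 1 ≤ n ≤ 19 (n=0 is outside the asked range and is not counted): n = 1, 2, 3, 12, 13, 14, 15; that makes 7.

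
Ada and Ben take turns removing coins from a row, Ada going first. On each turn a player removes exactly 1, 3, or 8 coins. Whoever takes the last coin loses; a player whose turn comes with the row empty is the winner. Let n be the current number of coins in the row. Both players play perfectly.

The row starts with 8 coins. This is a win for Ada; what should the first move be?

Compute win/loss labels from the base case upward. A position with no move is W. Any other position is W if it can reach an L in one move, else L.
n=0: no move; the opponent has just taken the last coin and therefore loses → W
n=1: only reaches 0(W), which is W → L
n=2: reaches L-position 1 → W
n=3: only reaches 2(W), 0(W), all W → L
n=4: reaches L-position 3 → W
n=5: only reaches 4(W), 2(W), all W → L
n=6: reaches L-position 5 → W
n=7: only reaches 6(W), 4(W), all W → L
n=8: reaches L-position 7 → W
From 8, the L positions reachable in one move are: 7, 5. Any move reaching one of these is winning.

Remove 1, leaving 7.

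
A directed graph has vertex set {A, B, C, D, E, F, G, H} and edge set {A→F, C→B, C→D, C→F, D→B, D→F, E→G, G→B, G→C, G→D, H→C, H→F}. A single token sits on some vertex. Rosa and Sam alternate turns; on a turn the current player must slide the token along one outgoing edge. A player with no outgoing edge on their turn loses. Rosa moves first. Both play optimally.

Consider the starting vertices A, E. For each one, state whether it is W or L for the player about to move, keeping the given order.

Use the standard recursion: the mover loses at a terminal position; elsewhere, the mover wins exactly when some move hands the opponent an L position.
Every edge goes from a vertex to one that appears earlier in the order F, B, D, C, G, H, E, A, so processing vertices in that order labels each vertex after all of its successors.
F: no outgoing edge → L
B: no outgoing edge → L
D: W (go to B, an L position)
C: W (go to B, an L position)
G: W (go to B, an L position)
H: W (go to F, an L position)
E: L (sole option G(W) is W)
A: W (go to F, an L position)

A: W, E: L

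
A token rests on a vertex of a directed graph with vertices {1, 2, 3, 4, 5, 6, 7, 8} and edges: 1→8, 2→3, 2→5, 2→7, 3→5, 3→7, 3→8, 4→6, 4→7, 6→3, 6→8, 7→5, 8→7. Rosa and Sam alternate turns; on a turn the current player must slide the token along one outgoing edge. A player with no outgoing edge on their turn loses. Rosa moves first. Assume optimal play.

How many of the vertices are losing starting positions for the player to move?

Classify positions by backward induction: terminal positions (no move available) are L. From any other position, the mover wins iff some move reaches an L.
Every edge goes from a vertex to one that appears earlier in the order 5, 7, 8, 3, 1, 2, 6, 4, so processing vertices in that order labels each vertex after all of its successors.
5: no outgoing edge → L
7: reaches L-position 5 → W
8: only reaches 7(W), which is W → L
3: reaches L-position 8 → W
1: reaches L-position 8 → W
2: reaches L-position 5 → W
6: reaches L-position 8 → W
4: only reaches 6(W), 7(W), all W → L
The L vertices are 4, 5, 8; that is 3 in all.

3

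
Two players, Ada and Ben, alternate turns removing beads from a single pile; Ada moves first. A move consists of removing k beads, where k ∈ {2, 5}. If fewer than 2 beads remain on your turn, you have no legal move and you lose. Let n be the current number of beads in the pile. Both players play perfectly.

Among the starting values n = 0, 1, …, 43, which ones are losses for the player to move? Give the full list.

0, 1, 4, 7, 8, 11, 14, 15, 18, 21, 22, 25, 28, 29, 32, 35, 36, 39, 42, 43

Compute win/loss labels from the base case upward. A position with no move is L. Any other position is W if it can reach an L in one move, else L.
n=0: no move → L
n=1: no move → L
n=2: can move to 0, which is L ⇒ W
n=3: can move to 1, which is L ⇒ W
n=4: the only move is to 2(W), a W ⇒ L
n=5: can move to 0, which is L ⇒ W
n=6: can move to 4, which is L ⇒ W
n=7: moves to 5(W), 2(W); every one is W ⇒ L
n=8: moves to 6(W), 3(W); every one is W ⇒ L
n=9: can move to 7, which is L ⇒ W
n=10: can move to 8, which is L ⇒ W
n=11: moves to 9(W), 6(W); every one is W ⇒ L
n=12: can move to 7, which is L ⇒ W
n=13: can move to 11, which is L ⇒ W
n=14: moves to 12(W), 9(W); every one is W ⇒ L
n=15: moves to 13(W), 10(W); every one is W ⇒ L
n=16: can move to 14, which is L ⇒ W
n=17: can move to 15, which is L ⇒ W
n=18: moves to 16(W), 13(W); every one is W ⇒ L
n=19: can move to 14, which is L ⇒ W
n=20: can move to 18, which is L ⇒ W
n=21: moves to 19(W), 16(W); every one is W ⇒ L
n=22: moves to 20(W), 17(W); every one is W ⇒ L
n=23: can move to 21, which is L ⇒ W
n=24: can move to 22, which is L ⇒ W
n=25: moves to 23(W), 20(W); every one is W ⇒ L
n=26: can move to 21, which is L ⇒ W
n=27: can move to 25, which is L ⇒ W
n=28: moves to 26(W), 23(W); every one is W ⇒ L
n=29: moves to 27(W), 24(W); every one is W ⇒ L
n=30: can move to 28, which is L ⇒ W
n=31: can move to 29, which is L ⇒ W
n=32: moves to 30(W), 27(W); every one is W ⇒ L
n=33: can move to 28, which is L ⇒ W
n=34: can move to 32, which is L ⇒ W
n=35: moves to 33(W), 30(W); every one is W ⇒ L
n=36: moves to 34(W), 31(W); every one is W ⇒ L
n=37: can move to 35, which is L ⇒ W
n=38: can move to 36, which is L ⇒ W
n=39: moves to 37(W), 34(W); every one is W ⇒ L
n=40: can move to 35, which is L ⇒ W
n=41: can move to 39, which is L ⇒ W
n=42: moves to 40(W), 37(W); every one is W ⇒ L
n=43: moves to 41(W), 38(W); every one is W ⇒ L
Reading off the rows marked L gives the requested list; there are 20 such values of n.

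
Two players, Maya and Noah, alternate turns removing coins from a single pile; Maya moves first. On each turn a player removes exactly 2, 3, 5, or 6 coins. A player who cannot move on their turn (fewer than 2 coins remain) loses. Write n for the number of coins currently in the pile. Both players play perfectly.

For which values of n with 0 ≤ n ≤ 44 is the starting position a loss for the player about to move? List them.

Use the standard recursion: the mover loses at a terminal position; elsewhere, the mover wins exactly when some move hands the opponent an L position.
n=0: no move → L
n=1: no move → L
n=2: W (go to 0, an L position)
n=3: W (go to 1, an L position)
n=4: W (go to 1, an L position)
n=5: W (go to 0, an L position)
n=6: W (go to 1, an L position)
n=7: W (go to 1, an L position)
n=8: L (options 6(W), 5(W), 3(W), 2(W) are all W)
n=9: L (options 7(W), 6(W), 4(W), 3(W) are all W)
n=10: W (go to 8, an L position)
n=11: W (go to 9, an L position)
n=12: W (go to 9, an L position)
n=13: W (go to 8, an L position)
n=14: W (go to 9, an L position)
n=15: W (go to 9, an L position)
n=16: L (options 14(W), 13(W), 11(W), 10(W) are all W)
n=17: L (options 15(W), 14(W), 12(W), 11(W) are all W)
n=18: W (go to 16, an L position)
n=19: W (go to 17, an L position)
n=20: W (go to 17, an L position)
n=21: W (go to 16, an L position)
n=22: W (go to 17, an L position)
n=23: W (go to 17, an L position)
n=24: L (options 22(W), 21(W), 19(W), 18(W) are all W)
n=25: L (options 23(W), 22(W), 20(W), 19(W) are all W)
n=26: W (go to 24, an L position)
n=27: W (go to 25, an L position)
n=28: W (go to 25, an L position)
n=29: W (go to 24, an L position)
n=30: W (go to 25, an L position)
n=31: W (go to 25, an L position)
n=32: L (options 30(W), 29(W), 27(W), 26(W) are all W)
n=33: L (options 31(W), 30(W), 28(W), 27(W) are all W)
n=34: W (go to 32, an L position)
n=35: W (go to 33, an L position)
n=36: W (go to 33, an L position)
n=37: W (go to 32, an L position)
n=38: W (go to 33, an L position)
n=39: W (go to 33, an L position)
n=40: L (options 38(W), 37(W), 35(W), 34(W) are all W)
n=41: L (options 39(W), 38(W), 36(W), 35(W) are all W)
n=42: W (go to 40, an L position)
n=43: W (go to 41, an L position)
n=44: W (go to 41, an L position)
Reading off the rows marked L gives the requested list; there are 12 such values of n.

0, 1, 8, 9, 16, 17, 24, 25, 32, 33, 40, 41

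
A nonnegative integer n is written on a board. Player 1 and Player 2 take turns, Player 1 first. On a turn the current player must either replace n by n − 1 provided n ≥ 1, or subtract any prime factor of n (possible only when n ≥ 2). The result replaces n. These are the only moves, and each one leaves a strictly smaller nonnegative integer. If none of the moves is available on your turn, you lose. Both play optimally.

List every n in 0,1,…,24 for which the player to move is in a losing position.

0, 4, 8, 12, 16, 20, 24

Positions with no move are L. A position that does have a move is losing for the player to move precisely when every available move leads to a winning position for the opponent. Fill in the labels:
n=0: no move → L
n=1: can move to 0, which is L ⇒ W
n=2: can move to 0, which is L ⇒ W
n=3: can move to 0, which is L ⇒ W
n=4: moves to 2(W), 3(W); every one is W ⇒ L
n=5: can move to 0, which is L ⇒ W
n=6: can move to 4, which is L ⇒ W
n=7: can move to 0, which is L ⇒ W
n=8: moves to 6(W), 7(W); every one is W ⇒ L
n=9: can move to 8, which is L ⇒ W
n=10: can move to 8, which is L ⇒ W
n=11: can move to 0, which is L ⇒ W
n=12: moves to 9(W), 10(W), 11(W); every one is W ⇒ L
n=13: can move to 0, which is L ⇒ W
n=14: can move to 12, which is L ⇒ W
n=15: can move to 12, which is L ⇒ W
n=16: moves to 14(W), 15(W); every one is W ⇒ L
n=17: can move to 0, which is L ⇒ W
n=18: can move to 16, which is L ⇒ W
n=19: can move to 0, which is L ⇒ W
n=20: moves to 15(W), 18(W), 19(W); every one is W ⇒ L
n=21: can move to 20, which is L ⇒ W
n=22: can move to 20, which is L ⇒ W
n=23: can move to 0, which is L ⇒ W
n=24: moves to 21(W), 22(W), 23(W); every one is W ⇒ L
Reading off the rows marked L gives the requested list; there are 7 such values of n.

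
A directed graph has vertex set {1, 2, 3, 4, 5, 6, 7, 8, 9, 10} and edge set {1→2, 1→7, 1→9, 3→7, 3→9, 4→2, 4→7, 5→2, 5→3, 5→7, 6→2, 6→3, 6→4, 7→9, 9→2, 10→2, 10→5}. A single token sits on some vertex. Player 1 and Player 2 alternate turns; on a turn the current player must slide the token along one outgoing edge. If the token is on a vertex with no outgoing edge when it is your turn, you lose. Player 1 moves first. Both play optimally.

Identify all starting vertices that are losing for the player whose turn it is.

Positions with no move are L. A position that does have a move is losing for the player to move precisely when every available move leads to a winning position for the opponent. Fill in the labels:
Every edge goes from a vertex to one that appears earlier in the order 8, 2, 9, 7, 3, 4, 5, 1, 10, 6, so processing vertices in that order labels each vertex after all of its successors.
8: no outgoing edge → L
2: no outgoing edge → L
9: can move to 2, which is L ⇒ W
7: the only move is to 9(W), a W ⇒ L
3: can move to 7, which is L ⇒ W
4: can move to 7, which is L ⇒ W
5: can move to 7, which is L ⇒ W
1: can move to 7, which is L ⇒ W
10: can move to 2, which is L ⇒ W
6: can move to 2, which is L ⇒ W
Reading off the rows marked L gives the requested list; there are 3 such vertices.

2, 7, 8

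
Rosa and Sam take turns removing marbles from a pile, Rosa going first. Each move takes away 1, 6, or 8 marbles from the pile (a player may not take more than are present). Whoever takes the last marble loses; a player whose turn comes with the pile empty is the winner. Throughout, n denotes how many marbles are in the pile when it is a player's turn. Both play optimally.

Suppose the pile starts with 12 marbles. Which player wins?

Sam wins.

Classify positions by backward induction: terminal positions (no move available) are W. From any other position, the mover wins iff some move reaches an L.
n=0: no move; the opponent has just taken the last marble and therefore loses → W
n=1: L (sole option 0(W) is W)
n=2: W (go to 1, an L position)
n=3: L (sole option 2(W) is W)
n=4: W (go to 3, an L position)
n=5: L (sole option 4(W) is W)
n=6: W (go to 5, an L position)
n=7: W (go to 1, an L position)
n=8: L (options 7(W), 2(W), 0(W) are all W)
n=9: W (go to 8, an L position)
n=10: L (options 9(W), 4(W), 2(W) are all W)
n=11: W (go to 10, an L position)
n=12: L (options 11(W), 6(W), 4(W) are all W)
Every move from 12 reaches a W position, so the mover loses.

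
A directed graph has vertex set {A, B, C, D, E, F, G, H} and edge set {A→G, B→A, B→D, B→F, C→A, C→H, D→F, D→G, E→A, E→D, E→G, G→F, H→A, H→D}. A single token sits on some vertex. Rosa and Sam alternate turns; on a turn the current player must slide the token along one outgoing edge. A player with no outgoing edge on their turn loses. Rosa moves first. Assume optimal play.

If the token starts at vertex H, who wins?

Classify positions by backward induction: terminal positions (no move available) are L. From any other position, the mover wins iff some move reaches an L.
Every edge goes from a vertex to one that appears earlier in the order F, G, D, A, B, H, E, C, so processing vertices in that order labels each vertex after all of its successors.
F: no outgoing edge → L
G: reaches L-position F → W
D: reaches L-position F → W
A: only reaches G(W), which is W → L
B: reaches L-position A → W
H: reaches L-position A → W
E: reaches L-position A → W
C: reaches L-position A → W
From H Rosa can move to A, reaching an L position.

Rosa wins.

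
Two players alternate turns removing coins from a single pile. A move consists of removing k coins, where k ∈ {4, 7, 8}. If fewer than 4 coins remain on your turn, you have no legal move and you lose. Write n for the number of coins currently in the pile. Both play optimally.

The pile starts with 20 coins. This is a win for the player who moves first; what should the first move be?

Remove 7, leaving 13.

Build the W/L table. Terminal = L. A non-terminal position is W if it has a move to some L; otherwise it is L.
n=0: no move → L
n=1: no move → L
n=2: no move → L
n=3: no move → L
n=4: W (go to 0, an L position)
n=5: W (go to 1, an L position)
n=6: W (go to 2, an L position)
n=7: W (go to 3, an L position)
n=8: W (go to 1, an L position)
n=9: W (go to 2, an L position)
n=10: W (go to 3, an L position)
n=11: W (go to 3, an L position)
n=12: L (options 8(W), 5(W), 4(W) are all W)
n=13: L (options 9(W), 6(W), 5(W) are all W)
n=14: L (options 10(W), 7(W), 6(W) are all W)
n=15: L (options 11(W), 8(W), 7(W) are all W)
n=16: W (go to 12, an L position)
n=17: W (go to 13, an L position)
n=18: W (go to 14, an L position)
n=19: W (go to 15, an L position)
n=20: W (go to 13, an L position)
From 20, the L positions reachable in one move are: 13, 12. Any move reaching one of these is winning.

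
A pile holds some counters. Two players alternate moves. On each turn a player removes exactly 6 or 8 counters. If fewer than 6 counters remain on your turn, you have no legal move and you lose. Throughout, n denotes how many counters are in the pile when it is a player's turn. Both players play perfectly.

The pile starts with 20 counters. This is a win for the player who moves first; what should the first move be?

Positions with no move are L. A position that does have a move is losing for the player to move precisely when every available move leads to a winning position for the opponent. Fill in the labels:
n=0: no move → L
n=1: no move → L
n=2: no move → L
n=3: no move → L
n=4: no move → L
n=5: no move → L
n=6: W (go to 0, an L position)
n=7: W (go to 1, an L position)
n=8: W (go to 2, an L position)
n=9: W (go to 3, an L position)
n=10: W (go to 4, an L position)
n=11: W (go to 5, an L position)
n=12: W (go to 4, an L position)
n=13: W (go to 5, an L position)
n=14: L (options 8(W), 6(W) are all W)
n=15: L (options 9(W), 7(W) are all W)
n=16: L (options 10(W), 8(W) are all W)
n=17: L (options 11(W), 9(W) are all W)
n=18: L (options 12(W), 10(W) are all W)
n=19: L (options 13(W), 11(W) are all W)
n=20: W (go to 14, an L position)
From 20, the L positions reachable in one move are: 14.

Remove 6, leaving 14.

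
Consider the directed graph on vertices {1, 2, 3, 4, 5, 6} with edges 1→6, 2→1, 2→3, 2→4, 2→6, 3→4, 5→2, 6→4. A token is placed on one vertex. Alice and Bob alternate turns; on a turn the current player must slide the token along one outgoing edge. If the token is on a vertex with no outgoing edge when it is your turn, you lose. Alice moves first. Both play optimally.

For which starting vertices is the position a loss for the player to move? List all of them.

Build the W/L table. Terminal = L. A non-terminal position is W if it has a move to some L; otherwise it is L.
Every edge goes from a vertex to one that appears earlier in the order 4, 6, 3, 1, 2, 5, so processing vertices in that order labels each vertex after all of its successors.
4: no outgoing edge → L
6: →4(L), so W
3: →4(L), so W
1: →6(W) only, which is W, so L
2: →1(L), so W
5: →2(W) only, which is W, so L
Reading off the rows marked L gives the requested list; there are 3 such vertices.

1, 4, 5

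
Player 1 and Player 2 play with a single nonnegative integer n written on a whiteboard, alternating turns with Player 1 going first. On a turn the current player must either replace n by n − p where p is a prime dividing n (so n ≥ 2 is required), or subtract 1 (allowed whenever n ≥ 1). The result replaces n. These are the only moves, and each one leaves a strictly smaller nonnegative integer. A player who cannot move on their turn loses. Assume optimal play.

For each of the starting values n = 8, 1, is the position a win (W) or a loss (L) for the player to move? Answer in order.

8: L, 1: W

Use the standard recursion: the mover loses at a terminal position; elsewhere, the mover wins exactly when some move hands the opponent an L position.
n=0: no move → L
n=1: W (go to 0, an L position)
n=2: W (go to 0, an L position)
n=3: W (go to 0, an L position)
n=4: L (options 2(W), 3(W) are all W)
n=5: W (go to 0, an L position)
n=6: W (go to 4, an L position)
n=7: W (go to 0, an L position)
n=8: L (options 6(W), 7(W) are all W)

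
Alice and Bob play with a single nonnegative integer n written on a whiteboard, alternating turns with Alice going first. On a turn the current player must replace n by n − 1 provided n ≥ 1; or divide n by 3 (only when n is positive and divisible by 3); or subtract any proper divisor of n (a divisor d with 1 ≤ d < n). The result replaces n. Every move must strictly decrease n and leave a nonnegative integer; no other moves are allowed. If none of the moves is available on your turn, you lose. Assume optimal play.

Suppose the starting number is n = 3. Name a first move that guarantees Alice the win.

Move to 2.

Build the W/L table. Terminal = L. A non-terminal position is W if it has a move to some L; otherwise it is L.
n=0: no move → L
n=1: W (go to 0, an L position)
n=2: L (sole option 1(W) is W)
n=3: W (go to 2, an L position)
From 3, the L positions reachable in one move are: 2.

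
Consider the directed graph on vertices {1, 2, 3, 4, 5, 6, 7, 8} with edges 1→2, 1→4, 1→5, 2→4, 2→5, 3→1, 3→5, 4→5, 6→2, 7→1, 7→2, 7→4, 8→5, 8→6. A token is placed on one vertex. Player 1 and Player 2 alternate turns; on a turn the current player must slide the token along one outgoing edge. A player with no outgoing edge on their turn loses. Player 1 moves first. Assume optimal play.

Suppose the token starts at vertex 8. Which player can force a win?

Player 1 wins.

Build the W/L table. Terminal = L. A non-terminal position is W if it has a move to some L; otherwise it is L.
Every edge goes from a vertex to one that appears earlier in the order 5, 4, 2, 1, 6, 8, 3, 7, so processing vertices in that order labels each vertex after all of its successors.
5: no outgoing edge → L
4: →5(L), so W
2: →5(L), so W
1: →5(L), so W
6: →2(W) only, which is W, so L
8: →6(L), so W
3: →5(L), so W
7: →1(W), 2(W), 4(W) — all W, so L
From 8 Player 1 can move to 6, reaching an L position.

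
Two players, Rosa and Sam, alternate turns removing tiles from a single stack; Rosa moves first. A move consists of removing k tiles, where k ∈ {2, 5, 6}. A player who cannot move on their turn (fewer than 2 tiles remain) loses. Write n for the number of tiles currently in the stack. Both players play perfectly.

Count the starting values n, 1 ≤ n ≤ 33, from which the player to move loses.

12

Classify positions by backward induction: terminal positions (no move available) are L. From any other position, the mover wins iff some move reaches an L.
n=0: no move → L
n=1: no move → L
n=2: can move to 0, which is L ⇒ W
n=3: can move to 1, which is L ⇒ W
n=4: the only move is to 2(W), a W ⇒ L
n=5: can move to 0, which is L ⇒ W
n=6: can move to 4, which is L ⇒ W
n=7: can move to 1, which is L ⇒ W
n=8: moves to 6(W), 3(W), 2(W); every one is W ⇒ L
n=9: can move to 4, which is L ⇒ W
n=10: can move to 8, which is L ⇒ W
n=11: moves to 9(W), 6(W), 5(W); every one is W ⇒ L
n=12: moves to 10(W), 7(W), 6(W); every one is W ⇒ L
n=13: can move to 11, which is L ⇒ W
n=14: can move to 12, which is L ⇒ W
n=15: moves to 13(W), 10(W), 9(W); every one is W ⇒ L
n=16: can move to 11, which is L ⇒ W
n=17: can move to 15, which is L ⇒ W
n=18: can move to 12, which is L ⇒ W
n=19: moves to 17(W), 14(W), 13(W); every one is W ⇒ L
n=20: can move to 15, which is L ⇒ W
n=21: can move to 19, which is L ⇒ W
n=22: moves to 20(W), 17(W), 16(W); every one is W ⇒ L
n=23: moves to 21(W), 18(W), 17(W); every one is W ⇒ L
n=24: can move to 22, which is L ⇒ W
n=25: can move to 23, which is L ⇒ W
n=26: moves to 24(W), 21(W), 20(W); every one is W ⇒ L
n=27: can move to 22, which is L ⇒ W
n=28: can move to 26, which is L ⇒ W
n=29: can move to 23, which is L ⇒ W
n=30: moves to 28(W), 25(W), 24(W); every one is W ⇒ L
n=31: can move to 26, which is L ⇒ W
n=32: can move to 30, which is L ⇒ W
n=33: moves to 31(W), 28(W), 27(W); every one is W ⇒ L
L entries with 1 ≤ n ≤ 33 (n=0 is outside the asked range and is not counted): n = 1, 4, 8, 11, 12, 15, 19, 22, 23, 26, 30, 33; that makes 12.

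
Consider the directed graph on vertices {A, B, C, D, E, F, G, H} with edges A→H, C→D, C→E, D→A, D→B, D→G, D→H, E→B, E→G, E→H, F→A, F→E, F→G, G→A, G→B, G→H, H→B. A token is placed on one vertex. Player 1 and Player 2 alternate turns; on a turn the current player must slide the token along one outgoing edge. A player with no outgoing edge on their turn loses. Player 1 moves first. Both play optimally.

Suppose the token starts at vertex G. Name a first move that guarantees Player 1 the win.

Build the W/L table. Terminal = L. A non-terminal position is W if it has a move to some L; otherwise it is L.
Every edge goes from a vertex to one that appears earlier in the order B, H, A, G, D, E, F, C, so processing vertices in that order labels each vertex after all of its successors.
B: no outgoing edge → L
H: →B(L), so W
A: →H(W) only, which is W, so L
G: →A(L), so W
D: →A(L), so W
E: →B(L), so W
F: →A(L), so W
C: →E(W), D(W) — all W, so L
From G, the L positions reachable in one move are: A, B. Any move reaching one of these is winning.

Move to A.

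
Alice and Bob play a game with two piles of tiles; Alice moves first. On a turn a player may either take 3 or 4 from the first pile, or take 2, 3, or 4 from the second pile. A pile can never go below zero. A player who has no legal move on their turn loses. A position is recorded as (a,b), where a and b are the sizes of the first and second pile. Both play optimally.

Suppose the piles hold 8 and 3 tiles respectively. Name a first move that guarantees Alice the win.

Use the standard recursion: the mover loses at a terminal position; elsewhere, the mover wins exactly when some move hands the opponent an L position.
No move ever increases a pile, so every position that can arise here has a ≤ 8 and b ≤ 3; it is enough to label the cells with 0 ≤ a ≤ 8 and 0 ≤ b ≤ 3.
Every move lowers a or b (never raises either), so fill the grid row by row in increasing a, and left to right within a row: each cell's successors are then already labelled.
      b=0  b=1  b=2  b=3
a=0:    L    L    W    W
a=1:    L    L    W    W
a=2:    L    L    W    W
a=3:    W    W    L    L
a=4:    W    W    L    L
a=5:    W    W    L    L
a=6:    W    W    W    W
a=7:    L    L    W    W
a=8:    L    L    W    W
Cells with no legal move (terminal, hence L): (0,0), (0,1), (1,0), (1,1), (2,0), (2,1).
The remaining L cells, each justified by listing all of its moves:
(3,2): L (options (0,2)(W), (3,0)(W) are all W)
(3,3): L (options (0,3)(W), (3,1)(W), (3,0)(W) are all W)
(4,2): L (options (1,2)(W), (0,2)(W), (4,0)(W) are all W)
(4,3): L (options (1,3)(W), (0,3)(W), (4,1)(W), (4,0)(W) are all W)
(5,2): L (options (2,2)(W), (1,2)(W), (5,0)(W) are all W)
(5,3): L (options (2,3)(W), (1,3)(W), (5,1)(W), (5,0)(W) are all W)
(7,0): L (options (4,0)(W), (3,0)(W) are all W)
(7,1): L (options (4,1)(W), (3,1)(W) are all W)
(8,0): L (options (5,0)(W), (4,0)(W) are all W)
(8,1): L (options (5,1)(W), (4,1)(W) are all W)
Every other cell has at least one move into one of the L cells above, so it is W.
From (8,3), the L positions reachable in one move are: (5,3), (4,3), (8,1), (8,0). Any move reaching one of these is winning.

Move to (5,3).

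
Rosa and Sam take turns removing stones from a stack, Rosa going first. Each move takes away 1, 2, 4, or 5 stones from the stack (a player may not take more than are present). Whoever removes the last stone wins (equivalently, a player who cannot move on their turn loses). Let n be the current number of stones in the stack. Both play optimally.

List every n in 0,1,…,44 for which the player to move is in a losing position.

Use the standard recursion: the mover loses at a terminal position; elsewhere, the mover wins exactly when some move hands the opponent an L position.
n=0: no move → L
n=1: can move to 0, which is L ⇒ W
n=2: can move to 0, which is L ⇒ W
n=3: moves to 2(W), 1(W); every one is W ⇒ L
n=4: can move to 3, which is L ⇒ W
n=5: can move to 3, which is L ⇒ W
n=6: moves to 5(W), 4(W), 2(W), 1(W); every one is W ⇒ L
n=7: can move to 6, which is L ⇒ W
n=8: can move to 6, which is L ⇒ W
n=9: moves to 8(W), 7(W), 5(W), 4(W); every one is W ⇒ L
n=10: can move to 9, which is L ⇒ W
n=11: can move to 9, which is L ⇒ W
n=12: moves to 11(W), 10(W), 8(W), 7(W); every one is W ⇒ L
n=13: can move to 12, which is L ⇒ W
n=14: can move to 12, which is L ⇒ W
n=15: moves to 14(W), 13(W), 11(W), 10(W); every one is W ⇒ L
n=16: can move to 15, which is L ⇒ W
n=17: can move to 15, which is L ⇒ W
n=18: moves to 17(W), 16(W), 14(W), 13(W); every one is W ⇒ L
n=19: can move to 18, which is L ⇒ W
n=20: can move to 18, which is L ⇒ W
n=21: moves to 20(W), 19(W), 17(W), 16(W); every one is W ⇒ L
n=22: can move to 21, which is L ⇒ W
n=23: can move to 21, which is L ⇒ W
n=24: moves to 23(W), 22(W), 20(W), 19(W); every one is W ⇒ L
n=25: can move to 24, which is L ⇒ W
n=26: can move to 24, which is L ⇒ W
n=27: moves to 26(W), 25(W), 23(W), 22(W); every one is W ⇒ L
n=28: can move to 27, which is L ⇒ W
n=29: can move to 27, which is L ⇒ W
n=30: moves to 29(W), 28(W), 26(W), 25(W); every one is W ⇒ L
n=31: can move to 30, which is L ⇒ W
n=32: can move to 30, which is L ⇒ W
n=33: moves to 32(W), 31(W), 29(W), 28(W); every one is W ⇒ L
n=34: can move to 33, which is L ⇒ W
n=35: can move to 33, which is L ⇒ W
n=36: moves to 35(W), 34(W), 32(W), 31(W); every one is W ⇒ L
n=37: can move to 36, which is L ⇒ W
n=38: can move to 36, which is L ⇒ W
n=39: moves to 38(W), 37(W), 35(W), 34(W); every one is W ⇒ L
n=40: can move to 39, which is L ⇒ W
n=41: can move to 39, which is L ⇒ W
n=42: moves to 41(W), 40(W), 38(W), 37(W); every one is W ⇒ L
n=43: can move to 42, which is L ⇒ W
n=44: can move to 42, which is L ⇒ W
Reading off the rows marked L gives the requested list; there are 15 such values of n.

0, 3, 6, 9, 12, 15, 18, 21, 24, 27, 30, 33, 36, 39, 42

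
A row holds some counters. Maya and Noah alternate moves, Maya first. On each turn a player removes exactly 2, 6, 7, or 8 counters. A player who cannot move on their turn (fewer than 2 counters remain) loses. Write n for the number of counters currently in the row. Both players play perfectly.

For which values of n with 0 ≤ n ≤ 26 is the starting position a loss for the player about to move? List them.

0, 1, 4, 5, 14, 15, 18, 19

Label each position W (a win for the player to move) or L (a loss). A position with no legal move is L; any other position is W exactly when some move reaches an L, and L when every move reaches a W.
n=0: no move → L
n=1: no move → L
n=2: reaches L-position 0 → W
n=3: reaches L-position 1 → W
n=4: only reaches 2(W), which is W → L
n=5: only reaches 3(W), which is W → L
n=6: reaches L-position 4 → W
n=7: reaches L-position 5 → W
n=8: reaches L-position 1 → W
n=9: reaches L-position 1 → W
n=10: reaches L-position 4 → W
n=11: reaches L-position 5 → W
n=12: reaches L-position 5 → W
n=13: reaches L-position 5 → W
n=14: only reaches 12(W), 8(W), 7(W), 6(W), all W → L
n=15: only reaches 13(W), 9(W), 8(W), 7(W), all W → L
n=16: reaches L-position 14 → W
n=17: reaches L-position 15 → W
n=18: only reaches 16(W), 12(W), 11(W), 10(W), all W → L
n=19: only reaches 17(W), 13(W), 12(W), 11(W), all W → L
n=20: reaches L-position 18 → W
n=21: reaches L-position 19 → W
n=22: reaches L-position 15 → W
n=23: reaches L-position 15 → W
n=24: reaches L-position 18 → W
n=25: reaches L-position 19 → W
n=26: reaches L-position 19 → W
The losing starting values of n are exactly the entries labelled L in this table (8 of them).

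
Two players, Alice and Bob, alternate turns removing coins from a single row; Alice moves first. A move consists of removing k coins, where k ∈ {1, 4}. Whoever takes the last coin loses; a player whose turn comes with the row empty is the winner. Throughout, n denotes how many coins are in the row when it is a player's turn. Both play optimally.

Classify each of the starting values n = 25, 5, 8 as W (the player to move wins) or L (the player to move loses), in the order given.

25: W, 5: W, 8: L

Use the standard recursion: the mover wins at a terminal position; elsewhere, the mover wins exactly when some move hands the opponent an L position.
n=0: no move; the opponent has just taken the last coin and therefore loses → W
n=1: →0(W) only, which is W, so L
n=2: →1(L), so W
n=3: →2(W) only, which is W, so L
n=4: →3(L), so W
n=5: →1(L), so W
n=6: →5(W), 2(W) — all W, so L
n=7: →6(L), so W
n=8: →7(W), 4(W) — all W, so L
n=9: →8(L), so W
n=10: →6(L), so W
n=11: →10(W), 7(W) — all W, so L
n=12: →11(L), so W
n=13: →12(W), 9(W) — all W, so L
n=14: →13(L), so W
n=15: →11(L), so W
n=16: →15(W), 12(W) — all W, so L
n=17: →16(L), so W
n=18: →17(W), 14(W) — all W, so L
n=19: →18(L), so W
n=20: →16(L), so W
n=21: →20(W), 17(W) — all W, so L
n=22: →21(L), so W
n=23: →22(W), 19(W) — all W, so L
n=24: →23(L), so W
n=25: →21(L), so W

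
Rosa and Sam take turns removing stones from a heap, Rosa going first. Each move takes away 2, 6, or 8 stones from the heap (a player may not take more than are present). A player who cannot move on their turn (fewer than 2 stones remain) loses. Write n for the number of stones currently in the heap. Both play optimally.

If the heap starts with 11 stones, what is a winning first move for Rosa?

Compute win/loss labels from the base case upward. A position with no move is L. Any other position is W if it can reach an L in one move, else L.
n=0: no move → L
n=1: no move → L
n=2: can move to 0, which is L ⇒ W
n=3: can move to 1, which is L ⇒ W
n=4: the only move is to 2(W), a W ⇒ L
n=5: the only move is to 3(W), a W ⇒ L
n=6: can move to 4, which is L ⇒ W
n=7: can move to 5, which is L ⇒ W
n=8: can move to 0, which is L ⇒ W
n=9: can move to 1, which is L ⇒ W
n=10: can move to 4, which is L ⇒ W
n=11: can move to 5, which is L ⇒ W
From 11, the L positions reachable in one move are: 5.

Remove 6, leaving 5.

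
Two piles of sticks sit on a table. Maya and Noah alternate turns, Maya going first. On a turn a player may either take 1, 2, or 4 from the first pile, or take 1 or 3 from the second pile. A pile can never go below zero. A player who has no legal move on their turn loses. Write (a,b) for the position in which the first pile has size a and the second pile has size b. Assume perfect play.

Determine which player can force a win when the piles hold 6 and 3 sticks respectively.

Use the standard recursion: the mover loses at a terminal position; elsewhere, the mover wins exactly when some move hands the opponent an L position.
No move ever increases a pile, so every position that can arise here has a ≤ 6 and b ≤ 3; it is enough to label the cells with 0 ≤ a ≤ 6 and 0 ≤ b ≤ 3.
Every move lowers a or b (never raises either), so fill the grid row by row in increasing a, and left to right within a row: each cell's successors are then already labelled.
      b=0  b=1  b=2  b=3
a=0:    L    W    L    W
a=1:    W    L    W    L
a=2:    W    W    W    W
a=3:    L    W    L    W
a=4:    W    L    W    L
a=5:    W    W    W    W
a=6:    L    W    L    W
Cells with no legal move (terminal, hence L): (0,0).
The remaining L cells, each justified by listing all of its moves:
(0,2): the only move is to (0,1)(W), a W ⇒ L
(1,1): moves to (0,1)(W), (1,0)(W); every one is W ⇒ L
(1,3): moves to (0,3)(W), (1,2)(W), (1,0)(W); every one is W ⇒ L
(3,0): moves to (2,0)(W), (1,0)(W); every one is W ⇒ L
(3,2): moves to (2,2)(W), (1,2)(W), (3,1)(W); every one is W ⇒ L
(4,1): moves to (3,1)(W), (2,1)(W), (0,1)(W), (4,0)(W); every one is W ⇒ L
(4,3): moves to (3,3)(W), (2,3)(W), (0,3)(W), (4,2)(W), (4,0)(W); every one is W ⇒ L
(6,0): moves to (5,0)(W), (4,0)(W), (2,0)(W); every one is W ⇒ L
(6,2): moves to (5,2)(W), (4,2)(W), (2,2)(W), (6,1)(W); every one is W ⇒ L
Every other cell has at least one move into one of the L cells above, so it is W.
From (6,3) Maya can move to (4,3), reaching an L position.

Maya wins.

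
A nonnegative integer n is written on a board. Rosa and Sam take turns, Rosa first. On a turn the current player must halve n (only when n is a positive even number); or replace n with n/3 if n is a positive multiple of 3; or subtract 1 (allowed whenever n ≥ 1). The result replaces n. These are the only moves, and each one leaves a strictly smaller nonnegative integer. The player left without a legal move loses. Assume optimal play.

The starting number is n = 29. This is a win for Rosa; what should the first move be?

Move to 28.

Work bottom-up. With no move the player to move loses. Otherwise the position is W if at least one move leads to an L position for the opponent, and L if every move leads to a W.
n=0: no move → L
n=1: →0(L), so W
n=2: →1(W) only, which is W, so L
n=3: →2(L), so W
n=4: →2(L), so W
n=5: →4(W) only, which is W, so L
n=6: →2(L), so W
n=7: →6(W) only, which is W, so L
n=8: →7(L), so W
n=9: →3(W), 8(W) — all W, so L
n=10: →5(L), so W
n=11: →10(W) only, which is W, so L
n=12: →11(L), so W
n=13: →12(W) only, which is W, so L
n=14: →7(L), so W
n=15: →5(L), so W
n=16: →8(W), 15(W) — all W, so L
n=17: →16(L), so W
n=18: →9(L), so W
n=19: →18(W) only, which is W, so L
n=20: →19(L), so W
n=21: →7(L), so W
n=22: →11(L), so W
n=23: →22(W) only, which is W, so L
n=24: →23(L), so W
n=25: →24(W) only, which is W, so L
n=26: →13(L), so W
n=27: →9(L), so W
n=28: →14(W), 27(W) — all W, so L
n=29: →28(L), so W
From 29, the L positions reachable in one move are: 28.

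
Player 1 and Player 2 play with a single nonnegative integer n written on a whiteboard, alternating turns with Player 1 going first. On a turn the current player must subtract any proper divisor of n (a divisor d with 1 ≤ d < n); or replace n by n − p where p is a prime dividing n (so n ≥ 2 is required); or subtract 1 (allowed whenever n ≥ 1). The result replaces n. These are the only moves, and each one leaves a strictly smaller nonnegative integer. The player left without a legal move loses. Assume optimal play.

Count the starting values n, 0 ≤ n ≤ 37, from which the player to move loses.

Positions with no move are L. A position that does have a move is losing for the player to move precisely when every available move leads to a winning position for the opponent. Fill in the labels:
n=0: no move → L
n=1: W (go to 0, an L position)
n=2: W (go to 0, an L position)
n=3: W (go to 0, an L position)
n=4: L (options 2(W), 3(W) are all W)
n=5: W (go to 0, an L position)
n=6: W (go to 4, an L position)
n=7: W (go to 0, an L position)
n=8: W (go to 4, an L position)
n=9: L (options 6(W), 8(W) are all W)
n=10: W (go to 9, an L position)
n=11: W (go to 0, an L position)
n=12: W (go to 9, an L position)
n=13: W (go to 0, an L position)
n=14: L (options 7(W), 12(W), 13(W) are all W)
n=15: W (go to 14, an L position)
n=16: W (go to 14, an L position)
n=17: W (go to 0, an L position)
n=18: W (go to 9, an L position)
n=19: W (go to 0, an L position)
n=20: L (options 10(W), 15(W), 16(W), 18(W), 19(W) are all W)
n=21: W (go to 14, an L position)
n=22: W (go to 20, an L position)
n=23: W (go to 0, an L position)
n=24: W (go to 20, an L position)
n=25: W (go to 20, an L position)
n=26: L (options 13(W), 24(W), 25(W) are all W)
n=27: W (go to 26, an L position)
n=28: W (go to 14, an L position)
n=29: W (go to 0, an L position)
n=30: W (go to 20, an L position)
n=31: W (go to 0, an L position)
n=32: L (options 16(W), 24(W), 28(W), 30(W), 31(W) are all W)
n=33: W (go to 32, an L position)
n=34: W (go to 32, an L position)
n=35: L (options 28(W), 30(W), 34(W) are all W)
n=36: W (go to 32, an L position)
n=37: W (go to 0, an L position)
L entries with 0 ≤ n ≤ 37: n = 0, 4, 9, 14, 20, 26, 32, 35; that makes 8.

8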